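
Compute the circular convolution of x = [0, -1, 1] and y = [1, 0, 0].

(x ⊛ y)[n] = Σ(m=0 to 2) x[m] · y[(n-m) mod 3]

Computing each output sample:
(x ⊛ y)[0] = 0
(x ⊛ y)[1] = -1
(x ⊛ y)[2] = 1

x ⊛ y = [0, -1, 1]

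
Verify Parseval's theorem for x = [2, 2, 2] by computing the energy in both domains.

Time domain:
Σ|x[n]|² = |2|² + |2|² + |2|² = 12.0000

Frequency domain:
(1/3)Σ|X[k]|² = (1/3)(|6|² + |0|² + |0|²) = (1/3)·36.0000 = 12.0000

Both sides agree, confirming Parseval's theorem.

Σ|x[n]|² = (1/N)Σ|X[k]|² = 12.0000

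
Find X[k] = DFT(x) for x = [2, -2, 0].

X[k] = Σ(n=0 to 2) x[n] · ω_3^(nk)
where ω_3 = e^(-2πi/3)

Computing each X[k]:
X[0] = 0
X[1] = 3.0000+1.7321i
X[2] = 3.0000-1.7321i

X = [0, 3.0000+1.7321i, 3.0000-1.7321i]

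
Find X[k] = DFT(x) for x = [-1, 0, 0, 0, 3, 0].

X[k] = Σ(n=0 to 5) x[n] · ω_6^(nk)
where ω_6 = e^(-2πi/6)

Computing each X[k]:
X[0] = 2
X[1] = -2.5000+2.5981i
X[2] = -2.5000-2.5981i
X[3] = 2
X[4] = -2.5000+2.5981i
X[5] = -2.5000-2.5981i

X = [2, -2.5000+2.5981i, -2.5000-2.5981i, 2, -2.5000+2.5981i, -2.5000-2.5981i]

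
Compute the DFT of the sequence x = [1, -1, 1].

X[k] = Σ(n=0 to 2) x[n] · ω_3^(nk)
where ω_3 = e^(-2πi/3)

Computing each X[k]:
X[0] = 1
X[1] = 1.0000+1.7321i
X[2] = 1.0000-1.7321i

X = [1, 1.0000+1.7321i, 1.0000-1.7321i]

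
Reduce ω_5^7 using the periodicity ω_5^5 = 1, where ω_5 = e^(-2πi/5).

Since ω_5^5 = 1, powers reduce modulo 5.
7 mod 5 = 2
So ω_5^7 = ω_5^2 = e^(-2πi·2/5)

ω_5^7 = ω_5^2 = -0.8090-0.5878i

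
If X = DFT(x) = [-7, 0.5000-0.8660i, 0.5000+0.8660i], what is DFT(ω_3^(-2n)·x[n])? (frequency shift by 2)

Modulation property: DFT(ω_3^(-2n)·x[n]) = X[(k-2) mod 3], so circularly shift X by 2 positions.

X[k-2] = [0.5000-0.8660i, 0.5000+0.8660i, -7]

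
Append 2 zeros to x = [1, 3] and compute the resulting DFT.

Original 2-point DFT: [4, -2]
Zero-padded 4-point DFT provides frequency interpolation.

DFT_4([x, 0, ...]) = [4, 1-3i, -2, 1+3i]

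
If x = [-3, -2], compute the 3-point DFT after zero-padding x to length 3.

Original 2-point DFT: [-5, -1]
Zero-padded 3-point DFT provides frequency interpolation.

DFT_3([x, 0, ...]) = [-5, -2.0000+1.7321i, -2.0000-1.7321i]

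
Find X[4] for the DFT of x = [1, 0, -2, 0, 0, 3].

X[4] = Σ(n=0 to 5) x[n] · ω_6^(4n) where ω_6 = e^(-2πi/6)
= (1)·ω_6^0 + (0)·ω_6^4 + (-2)·ω_6^8 + (0)·ω_6^12 + (0)·ω_6^16 + (3)·ω_6^20

X[4] = 0.5000-0.8660i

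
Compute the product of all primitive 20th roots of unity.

The primitive 20th roots of unity are ω_20^k for k coprime to 20: k ∈ {1, 3, 7, 9, 11, 13, 17, 19}
Their product equals the constant term of the cyclotomic polynomial Φ_20(x) up to sign.
For n ≥ 3, the product of all primitive nth roots of unity is 1. (For n=1 it is 1; for n=2 it is -1.)

1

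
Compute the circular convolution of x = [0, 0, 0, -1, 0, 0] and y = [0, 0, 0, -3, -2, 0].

(x ⊛ y)[n] = Σ(m=0 to 5) x[m] · y[(n-m) mod 6]

Computing each output sample:
(x ⊛ y)[0] = 3
(x ⊛ y)[1] = 2
(x ⊛ y)[2] = 0
(x ⊛ y)[3] = 0
(x ⊛ y)[4] = 0
(x ⊛ y)[5] = 0

x ⊛ y = [3, 2, 0, 0, 0, 0]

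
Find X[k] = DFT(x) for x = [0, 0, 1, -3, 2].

X[k] = Σ(n=0 to 4) x[n] · ω_5^(nk)
where ω_5 = e^(-2πi/5)

Computing each X[k]:
X[0] = 0
X[1] = 2.2361-0.4490i
X[2] = -2.2361+4.9798i
X[3] = -2.2361-4.9798i
X[4] = 2.2361+0.4490i

X = [0, 2.2361-0.4490i, -2.2361+4.9798i, -2.2361-4.9798i, 2.2361+0.4490i]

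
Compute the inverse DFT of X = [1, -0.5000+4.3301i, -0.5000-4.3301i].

x[n] = (1/3) Σ(k=0 to 2) X[k] · e^(2πikn/3)

Computing each x[n]:
x[0] = 0
x[1] = -2
x[2] = 3

x = [0, -2, 3]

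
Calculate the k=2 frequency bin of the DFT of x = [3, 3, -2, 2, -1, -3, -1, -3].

X[2] = Σ(n=0 to 7) x[n] · ω_8^(2n) where ω_8 = e^(-2πi/8)
= (3)·ω_8^0 + (3)·ω_8^2 + (-2)·ω_8^4 + (2)·ω_8^6 + (-1)·ω_8^8 + (-3)·ω_8^10 + (-1)·ω_8^12 + (-3)·ω_8^14

X[2] = 5-1i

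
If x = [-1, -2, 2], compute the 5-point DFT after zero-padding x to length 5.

Original 3-point DFT: [-1, -1.0000+3.4641i, -1.0000-3.4641i]
Zero-padded 5-point DFT provides frequency interpolation.

DFT_5([x, 0, ...]) = [-1, -3.2361+0.7265i, 1.2361+3.0777i, 1.2361-3.0777i, -3.2361-0.7265i]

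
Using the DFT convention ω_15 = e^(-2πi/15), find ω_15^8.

ω_15^8 = e^(-2πi·8/15)
= cos(-2π·8/15) + i·sin(-2π·8/15)
= cos(-16π/15) + i·sin(-16π/15)

ω_15^8 = cos(-16π/15) + i·sin(-16π/15) = -0.9781+0.2079i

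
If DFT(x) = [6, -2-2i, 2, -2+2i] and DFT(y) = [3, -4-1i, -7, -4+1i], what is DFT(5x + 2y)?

By linearity: DFT(5x + 2y) = 5·DFT(x) + 2·DFT(y)
= 5·[6, -2-2i, 2, -2+2i] + 2·[3, -4-1i, -7, -4+1i]

Computing element-wise:
Z[0] = 5·(6) + 2·(3) = 36
Z[1] = 5·(-2-2i) + 2·(-4-1i) = -18-12i
Z[2] = 5·(2) + 2·(-7) = -4
Z[3] = 5·(-2+2i) + 2·(-4+1i) = -18+12i

DFT(5x + 2y) = 5·X + 2·Y = [36, -18-12i, -4, -18+12i]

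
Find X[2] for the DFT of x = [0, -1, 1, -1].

X[2] = Σ(n=0 to 3) x[n] · ω_4^(2n) where ω_4 = e^(-2πi/4)
= (0)·ω_4^0 + (-1)·ω_4^2 + (1)·ω_4^4 + (-1)·ω_4^6

X[2] = 3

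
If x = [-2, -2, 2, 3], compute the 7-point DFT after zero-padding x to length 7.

Original 4-point DFT: [1, -4+5i, -1, -4-5i]
Zero-padded 7-point DFT provides frequency interpolation.

DFT_7([x, 0, ...]) = [1, -6.3949-1.6878i, -1.4864+5.1631i, 0.3814-0.4934i, 0.3814+0.4934i, -1.4864-5.1631i, -6.3949+1.6878i]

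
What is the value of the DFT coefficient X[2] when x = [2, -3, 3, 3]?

X[2] = Σ(n=0 to 3) x[n] · ω_4^(2n) where ω_4 = e^(-2πi/4)
= (2)·ω_4^0 + (-3)·ω_4^2 + (3)·ω_4^4 + (3)·ω_4^6

X[2] = 5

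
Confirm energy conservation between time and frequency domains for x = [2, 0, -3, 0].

Time domain:
Σ|x[n]|² = |2|² + |0|² + |-3|² + |0|² = 13.0000

Frequency domain:
(1/4)Σ|X[k]|² = (1/4)(|-1|² + |5|² + |-1|² + |5|²) = (1/4)·52.0000 = 13.0000

Both sides agree, confirming Parseval's theorem.

Σ|x[n]|² = (1/N)Σ|X[k]|² = 13.0000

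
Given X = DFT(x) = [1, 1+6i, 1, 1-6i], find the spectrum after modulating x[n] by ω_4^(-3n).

Modulation property: DFT(ω_4^(-3n)·x[n]) = X[(k-3) mod 4], so circularly shift X by 3 positions.

X[k-3] = [1+6i, 1, 1-6i, 1]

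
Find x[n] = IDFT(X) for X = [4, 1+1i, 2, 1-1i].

x[n] = (1/4) Σ(k=0 to 3) X[k] · e^(2πikn/4)

Computing each x[n]:
x[0] = 2
x[1] = 0
x[2] = 1
x[3] = 1

x = [2, 0, 1, 1]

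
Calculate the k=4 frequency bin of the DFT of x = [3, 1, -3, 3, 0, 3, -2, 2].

X[4] = Σ(n=0 to 7) x[n] · ω_8^(4n) where ω_8 = e^(-2πi/8)
= (3)·ω_8^0 + (1)·ω_8^4 + (-3)·ω_8^8 + (3)·ω_8^12 + (0)·ω_8^16 + (3)·ω_8^20 + (-2)·ω_8^24 + (2)·ω_8^28

X[4] = -11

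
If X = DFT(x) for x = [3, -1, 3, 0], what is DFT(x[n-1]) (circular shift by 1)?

Time shift by 1: X_shifted[k] = ω_4^(1k) · X[k]
Shifted x = [0, 3, -1, 3]

DFT(x[n-1]) = [5, 1, -7, 1]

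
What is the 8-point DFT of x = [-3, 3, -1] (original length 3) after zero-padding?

Original 3-point DFT: [-1, -4.0000-3.4641i, -4.0000+3.4641i]
Zero-padded 8-point DFT provides frequency interpolation.

DFT_8([x, 0, ...]) = [-1, -0.8787-1.1213i, -2-3i, -5.1213-3.1213i, -7, -5.1213+3.1213i, -2+3i, -0.8787+1.1213i]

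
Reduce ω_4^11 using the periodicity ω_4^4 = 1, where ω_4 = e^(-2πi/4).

Since ω_4^4 = 1, powers reduce modulo 4.
11 mod 4 = 3
So ω_4^11 = ω_4^3 = e^(-2πi·3/4)

ω_4^11 = ω_4^3 = 1i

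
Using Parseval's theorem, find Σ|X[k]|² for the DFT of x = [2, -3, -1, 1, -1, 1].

Parseval: Σ|x[n]|² = (1/N)Σ|X[k]|², so Σ|X[k]|² = N·Σ|x[n]|² = 6·17.0000

Σ|X[k]|² = N·Σ|x[n]|² = 6·17.0000 = 102.0000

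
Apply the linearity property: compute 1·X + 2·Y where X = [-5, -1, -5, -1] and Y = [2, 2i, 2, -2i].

By linearity: DFT(1x + 2y) = 1·DFT(x) + 2·DFT(y)
= 1·[-5, -1, -5, -1] + 2·[2, 2i, 2, -2i]

Computing element-wise:
Z[0] = 1·(-5) + 2·(2) = -1
Z[1] = 1·(-1) + 2·(2i) = -1+4i
Z[2] = 1·(-5) + 2·(2) = -1
Z[3] = 1·(-1) + 2·(-2i) = -1-4i

DFT(1x + 2y) = 1·X + 2·Y = [-1, -1+4i, -1, -1-4i]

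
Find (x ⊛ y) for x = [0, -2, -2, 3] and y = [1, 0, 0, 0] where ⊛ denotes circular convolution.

(x ⊛ y)[n] = Σ(m=0 to 3) x[m] · y[(n-m) mod 4]

Computing each output sample:
(x ⊛ y)[0] = 0
(x ⊛ y)[1] = -2
(x ⊛ y)[2] = -2
(x ⊛ y)[3] = 3

x ⊛ y = [0, -2, -2, 3]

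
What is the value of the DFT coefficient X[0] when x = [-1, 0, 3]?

X[0] = Σ(n=0 to 2) x[n] · ω_3^0 = Σ x[n]
= (-1) + (0) + (3)

X[0] = 2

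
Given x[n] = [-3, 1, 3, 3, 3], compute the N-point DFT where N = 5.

X[k] = Σ(n=0 to 4) x[n] · ω_5^(nk)
where ω_5 = e^(-2πi/5)

Computing each X[k]:
X[0] = 7
X[1] = -6.6180+1.9021i
X[2] = -4.3820+1.1756i
X[3] = -4.3820-1.1756i
X[4] = -6.6180-1.9021i

X = [7, -6.6180+1.9021i, -4.3820+1.1756i, -4.3820-1.1756i, -6.6180-1.9021i]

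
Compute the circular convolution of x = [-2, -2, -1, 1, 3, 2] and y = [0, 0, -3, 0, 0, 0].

(x ⊛ y)[n] = Σ(m=0 to 5) x[m] · y[(n-m) mod 6]

Computing each output sample:
(x ⊛ y)[0] = -9
(x ⊛ y)[1] = -6
(x ⊛ y)[2] = 6
(x ⊛ y)[3] = 6
(x ⊛ y)[4] = 3
(x ⊛ y)[5] = -3

x ⊛ y = [-9, -6, 6, 6, 3, -3]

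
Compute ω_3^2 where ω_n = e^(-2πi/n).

ω_3^2 = e^(-2πi·2/3)
= cos(-2π·2/3) + i·sin(-2π·2/3)
= cos(-4π/3) + i·sin(-4π/3)

ω_3^2 = cos(-4π/3) + i·sin(-4π/3) = -0.5000+0.8660i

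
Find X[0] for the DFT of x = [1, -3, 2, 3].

X[0] = Σ(n=0 to 3) x[n] · ω_4^0 = Σ x[n]
= (1) + (-3) + (2) + (3)

X[0] = 3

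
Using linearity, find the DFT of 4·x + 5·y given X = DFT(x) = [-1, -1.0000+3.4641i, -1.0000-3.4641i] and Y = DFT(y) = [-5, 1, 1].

By linearity: DFT(4x + 5y) = 4·DFT(x) + 5·DFT(y)
= 4·[-1, -1.0000+3.4641i, -1.0000-3.4641i] + 5·[-5, 1, 1]

Computing element-wise:
Z[0] = 4·(-1) + 5·(-5) = -29
Z[1] = 4·(-1.0000+3.4641i) + 5·(1) = 1.0000+13.8564i
Z[2] = 4·(-1.0000-3.4641i) + 5·(1) = 1.0000-13.8564i

DFT(4x + 5y) = 4·X + 5·Y = [-29, 1.0000+13.8564i, 1.0000-13.8564i]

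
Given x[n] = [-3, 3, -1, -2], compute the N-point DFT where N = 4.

X[k] = Σ(n=0 to 3) x[n] · ω_4^(nk)
where ω_4 = e^(-2πi/4)

Computing each X[k]:
X[0] = -3
X[1] = -2-5i
X[2] = -5
X[3] = -2+5i

X = [-3, -2-5i, -5, -2+5i]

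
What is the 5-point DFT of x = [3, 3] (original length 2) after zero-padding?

Original 2-point DFT: [6, 0]
Zero-padded 5-point DFT provides frequency interpolation.

DFT_5([x, 0, ...]) = [6, 3.9271-2.8532i, 0.5729-1.7634i, 0.5729+1.7634i, 3.9271+2.8532i]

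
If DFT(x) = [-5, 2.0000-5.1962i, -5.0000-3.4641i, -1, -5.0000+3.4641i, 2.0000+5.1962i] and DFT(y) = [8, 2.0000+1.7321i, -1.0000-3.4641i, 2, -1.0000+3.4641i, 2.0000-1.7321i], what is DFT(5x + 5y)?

By linearity: DFT(5x + 5y) = 5·DFT(x) + 5·DFT(y)
= 5·[-5, 2.0000-5.1962i, -5.0000-3.4641i, -1, -5.0000+3.4641i, 2.0000+5.1962i] + 5·[8, 2.0000+1.7321i, -1.0000-3.4641i, 2, -1.0000+3.4641i, 2.0000-1.7321i]

Computing element-wise:
Z[0] = 5·(-5) + 5·(8) = 15
Z[1] = 5·(2.0000-5.1962i) + 5·(2.0000+1.7321i) = 20.0000-17.3205i
Z[2] = 5·(-5.0000-3.4641i) + 5·(-1.0000-3.4641i) = -30.0000-34.6410i
Z[3] = 5·(-1) + 5·(2) = 5
Z[4] = 5·(-5.0000+3.4641i) + 5·(-1.0000+3.4641i) = -30.0000+34.6410i
Z[5] = 5·(2.0000+5.1962i) + 5·(2.0000-1.7321i) = 20.0000+17.3205i

DFT(5x + 5y) = 5·X + 5·Y = [15, 20.0000-17.3205i, -30.0000-34.6410i, 5, -30.0000+34.6410i, 20.0000+17.3205i]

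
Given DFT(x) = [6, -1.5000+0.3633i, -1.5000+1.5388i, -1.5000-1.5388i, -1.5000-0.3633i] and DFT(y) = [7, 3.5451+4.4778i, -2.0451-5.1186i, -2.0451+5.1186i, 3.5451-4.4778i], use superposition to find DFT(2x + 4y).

By linearity: DFT(2x + 4y) = 2·DFT(x) + 4·DFT(y)
= 2·[6, -1.5000+0.3633i, -1.5000+1.5388i, -1.5000-1.5388i, -1.5000-0.3633i] + 4·[7, 3.5451+4.4778i, -2.0451-5.1186i, -2.0451+5.1186i, 3.5451-4.4778i]

Computing element-wise:
Z[0] = 2·(6) + 4·(7) = 40
Z[1] = 2·(-1.5000+0.3633i) + 4·(3.5451+4.4778i) = 11.1804+18.6378i
Z[2] = 2·(-1.5000+1.5388i) + 4·(-2.0451-5.1186i) = -11.1804-17.3968i
Z[3] = 2·(-1.5000-1.5388i) + 4·(-2.0451+5.1186i) = -11.1804+17.3968i
Z[4] = 2·(-1.5000-0.3633i) + 4·(3.5451-4.4778i) = 11.1804-18.6378i

DFT(2x + 4y) = 2·X + 4·Y = [40, 11.1804+18.6378i, -11.1804-17.3968i, -11.1804+17.3968i, 11.1804-18.6378i]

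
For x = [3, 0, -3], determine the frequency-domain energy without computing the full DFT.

Parseval: Σ|x[n]|² = (1/N)Σ|X[k]|², so Σ|X[k]|² = N·Σ|x[n]|² = 3·18.0000

Σ|X[k]|² = N·Σ|x[n]|² = 3·18.0000 = 54.0000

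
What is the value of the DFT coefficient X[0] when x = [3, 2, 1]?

X[0] = Σ(n=0 to 2) x[n] · ω_3^0 = Σ x[n]
= (3) + (2) + (1)

X[0] = 6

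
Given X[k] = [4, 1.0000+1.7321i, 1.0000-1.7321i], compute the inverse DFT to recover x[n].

x[n] = (1/3) Σ(k=0 to 2) X[k] · e^(2πikn/3)

Computing each x[n]:
x[0] = 2
x[1] = 0
x[2] = 2

x = [2, 0, 2]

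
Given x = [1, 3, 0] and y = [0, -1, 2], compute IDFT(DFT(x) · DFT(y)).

(x ⊛ y)[n] = Σ(m=0 to 2) x[m] · y[(n-m) mod 3]

Computing each output sample:
(x ⊛ y)[0] = 6
(x ⊛ y)[1] = -1
(x ⊛ y)[2] = -1

x ⊛ y = [6, -1, -1]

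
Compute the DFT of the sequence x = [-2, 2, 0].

X[k] = Σ(n=0 to 2) x[n] · ω_3^(nk)
where ω_3 = e^(-2πi/3)

Computing each X[k]:
X[0] = 0
X[1] = -3.0000-1.7321i
X[2] = -3.0000+1.7321i

X = [0, -3.0000-1.7321i, -3.0000+1.7321i]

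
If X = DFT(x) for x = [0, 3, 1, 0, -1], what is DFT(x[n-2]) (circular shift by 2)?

Time shift by 2: X_shifted[k] = ω_5^(2k) · X[k]
Shifted x = [0, -1, 0, 3, 1]

DFT(x[n-2]) = [3, -2.4271+3.6655i, 0.9271-1.6776i, 0.9271+1.6776i, -2.4271-3.6655i]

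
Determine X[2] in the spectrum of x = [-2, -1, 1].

X[2] = Σ(n=0 to 2) x[n] · ω_3^(2n) where ω_3 = e^(-2πi/3)
= (-2)·ω_3^0 + (-1)·ω_3^2 + (1)·ω_3^4

X[2] = -2.0000-1.7321i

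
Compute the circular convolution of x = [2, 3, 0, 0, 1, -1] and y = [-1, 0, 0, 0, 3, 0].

(x ⊛ y)[n] = Σ(m=0 to 5) x[m] · y[(n-m) mod 6]

Computing each output sample:
(x ⊛ y)[0] = -2
(x ⊛ y)[1] = -3
(x ⊛ y)[2] = 3
(x ⊛ y)[3] = -3
(x ⊛ y)[4] = 5
(x ⊛ y)[5] = 10

x ⊛ y = [-2, -3, 3, -3, 5, 10]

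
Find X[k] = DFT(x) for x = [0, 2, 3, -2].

X[k] = Σ(n=0 to 3) x[n] · ω_4^(nk)
where ω_4 = e^(-2πi/4)

Computing each X[k]:
X[0] = 3
X[1] = -3-4i
X[2] = 3
X[3] = -3+4i

X = [3, -3-4i, 3, -3+4i]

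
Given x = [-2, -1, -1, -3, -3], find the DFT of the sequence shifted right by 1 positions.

Time shift by 1: X_shifted[k] = ω_5^(1k) · X[k]
Shifted x = [-3, -2, -1, -1, -3]

DFT(x[n-1]) = [-10, -2.9271-0.9511i, 0.4271-0.5878i, 0.4271+0.5878i, -2.9271+0.9511i]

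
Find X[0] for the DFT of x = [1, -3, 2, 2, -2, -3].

X[0] = Σ(n=0 to 5) x[n] · ω_6^0 = Σ x[n]
= (1) + (-3) + (2) + (2) + (-2) + (-3)

X[0] = -3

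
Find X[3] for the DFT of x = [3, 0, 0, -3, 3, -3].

X[3] = Σ(n=0 to 5) x[n] · ω_6^(3n) where ω_6 = e^(-2πi/6)
= (3)·ω_6^0 + (0)·ω_6^3 + (0)·ω_6^6 + (-3)·ω_6^9 + (3)·ω_6^12 + (-3)·ω_6^15

X[3] = 12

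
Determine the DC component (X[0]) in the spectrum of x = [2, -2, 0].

X[0] = Σ(n=0 to 2) x[n] · ω_3^0 = Σ x[n]
= (2) + (-2) + (0)

X[0] = 0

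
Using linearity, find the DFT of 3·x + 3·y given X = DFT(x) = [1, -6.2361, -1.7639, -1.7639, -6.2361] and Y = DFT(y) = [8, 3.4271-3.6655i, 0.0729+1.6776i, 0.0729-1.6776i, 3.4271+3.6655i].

By linearity: DFT(3x + 3y) = 3·DFT(x) + 3·DFT(y)
= 3·[1, -6.2361, -1.7639, -1.7639, -6.2361] + 3·[8, 3.4271-3.6655i, 0.0729+1.6776i, 0.0729-1.6776i, 3.4271+3.6655i]

Computing element-wise:
Z[0] = 3·(1) + 3·(8) = 27
Z[1] = 3·(-6.2361) + 3·(3.4271-3.6655i) = -8.4270-10.9965i
Z[2] = 3·(-1.7639) + 3·(0.0729+1.6776i) = -5.0730+5.0328i
Z[3] = 3·(-1.7639) + 3·(0.0729-1.6776i) = -5.0730-5.0328i
Z[4] = 3·(-6.2361) + 3·(3.4271+3.6655i) = -8.4270+10.9965i

DFT(3x + 3y) = 3·X + 3·Y = [27, -8.4270-10.9965i, -5.0730+5.0328i, -5.0730-5.0328i, -8.4270+10.9965i]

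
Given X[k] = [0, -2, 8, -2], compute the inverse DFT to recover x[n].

x[n] = (1/4) Σ(k=0 to 3) X[k] · e^(2πikn/4)

Computing each x[n]:
x[0] = 1
x[1] = -2
x[2] = 3
x[3] = -2

x = [1, -2, 3, -2]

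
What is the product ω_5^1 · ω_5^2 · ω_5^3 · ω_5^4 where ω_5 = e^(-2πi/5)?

The primitive 5th roots of unity are ω_5^k for k coprime to 5: k ∈ {1, 2, 3, 4}
Their product equals the constant term of the cyclotomic polynomial Φ_5(x) up to sign.
For n ≥ 3, the product of all primitive nth roots of unity is 1. (For n=1 it is 1; for n=2 it is -1.)

1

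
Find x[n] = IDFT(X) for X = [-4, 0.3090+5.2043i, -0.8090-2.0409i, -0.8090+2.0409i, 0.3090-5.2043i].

x[n] = (1/5) Σ(k=0 to 4) X[k] · e^(2πikn/5)

Computing each x[n]:
x[0] = -1
x[1] = -2
x[2] = -3
x[3] = 1
x[4] = 1

x = [-1, -2, -3, 1, 1]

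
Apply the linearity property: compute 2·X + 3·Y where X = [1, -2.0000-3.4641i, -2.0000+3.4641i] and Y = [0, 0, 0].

By linearity: DFT(2x + 3y) = 2·DFT(x) + 3·DFT(y)
= 2·[1, -2.0000-3.4641i, -2.0000+3.4641i] + 3·[0, 0, 0]

Computing element-wise:
Z[0] = 2·(1) + 3·(0) = 2
Z[1] = 2·(-2.0000-3.4641i) + 3·(0) = -4.0000-6.9282i
Z[2] = 2·(-2.0000+3.4641i) + 3·(0) = -4.0000+6.9282i

DFT(2x + 3y) = 2·X + 3·Y = [2, -4.0000-6.9282i, -4.0000+6.9282i]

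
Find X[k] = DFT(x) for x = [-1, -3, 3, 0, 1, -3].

X[k] = Σ(n=0 to 5) x[n] · ω_6^(nk)
where ω_6 = e^(-2πi/6)

Computing each X[k]:
X[0] = -3
X[1] = -6.0000-1.7321i
X[2] = 1.7321i
X[3] = 9
X[4] = -1.7321i
X[5] = -6.0000+1.7321i

X = [-3, -6.0000-1.7321i, 1.7321i, 9, -1.7321i, -6.0000+1.7321i]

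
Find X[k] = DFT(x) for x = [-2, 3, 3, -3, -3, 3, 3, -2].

X[k] = Σ(n=0 to 7) x[n] · ω_8^(nk)
where ω_8 = e^(-2πi/8)

Computing each X[k]:
X[0] = 2
X[1] = 1.7071+0.7071i
X[2] = -11-11i
X[3] = 0.2929+0.7071i
X[4] = 0
X[5] = 0.2929-0.7071i
X[6] = -11+11i
X[7] = 1.7071-0.7071i

X = [2, 1.7071+0.7071i, -11-11i, 0.2929+0.7071i, 0, 0.2929-0.7071i, -11+11i, 1.7071-0.7071i]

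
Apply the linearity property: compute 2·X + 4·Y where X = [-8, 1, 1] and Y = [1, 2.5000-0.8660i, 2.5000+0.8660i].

By linearity: DFT(2x + 4y) = 2·DFT(x) + 4·DFT(y)
= 2·[-8, 1, 1] + 4·[1, 2.5000-0.8660i, 2.5000+0.8660i]

Computing element-wise:
Z[0] = 2·(-8) + 4·(1) = -12
Z[1] = 2·(1) + 4·(2.5000-0.8660i) = 12.0000-3.4640i
Z[2] = 2·(1) + 4·(2.5000+0.8660i) = 12.0000+3.4640i

DFT(2x + 4y) = 2·X + 4·Y = [-12, 12.0000-3.4640i, 12.0000+3.4640i]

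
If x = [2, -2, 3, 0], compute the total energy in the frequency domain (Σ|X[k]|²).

Parseval: Σ|x[n]|² = (1/N)Σ|X[k]|², so Σ|X[k]|² = N·Σ|x[n]|² = 4·17.0000

Σ|X[k]|² = N·Σ|x[n]|² = 4·17.0000 = 68.0000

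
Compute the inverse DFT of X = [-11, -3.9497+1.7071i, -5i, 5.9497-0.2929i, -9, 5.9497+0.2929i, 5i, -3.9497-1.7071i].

x[n] = (1/8) Σ(k=0 to 7) X[k] · e^(2πikn/8)

Computing each x[n]:
x[0] = -2
x[1] = -1
x[2] = -3
x[3] = 0
x[4] = -3
x[5] = 3
x[6] = -2
x[7] = -3

x = [-2, -1, -3, 0, -3, 3, -2, -3]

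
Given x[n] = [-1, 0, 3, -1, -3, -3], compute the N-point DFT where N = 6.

X[k] = Σ(n=0 to 5) x[n] · ω_6^(nk)
where ω_6 = e^(-2πi/6)

Computing each X[k]:
X[0] = -5
X[1] = -1.5000-7.7942i
X[2] = -0.5000+2.5981i
X[3] = 3
X[4] = -0.5000-2.5981i
X[5] = -1.5000+7.7942i

X = [-5, -1.5000-7.7942i, -0.5000+2.5981i, 3, -0.5000-2.5981i, -1.5000+7.7942i]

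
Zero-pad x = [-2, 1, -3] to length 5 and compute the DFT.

Original 3-point DFT: [-4, -1.0000-3.4641i, -1.0000+3.4641i]
Zero-padded 5-point DFT provides frequency interpolation.

DFT_5([x, 0, ...]) = [-4, 0.7361+0.8123i, -3.7361-3.4410i, -3.7361+3.4410i, 0.7361-0.8123i]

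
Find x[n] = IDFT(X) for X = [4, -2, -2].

x[n] = (1/3) Σ(k=0 to 2) X[k] · e^(2πikn/3)

Computing each x[n]:
x[0] = 0
x[1] = 2
x[2] = 2

x = [0, 2, 2]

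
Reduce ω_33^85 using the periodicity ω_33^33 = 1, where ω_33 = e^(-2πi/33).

Since ω_33^33 = 1, powers reduce modulo 33.
85 mod 33 = 19
So ω_33^85 = ω_33^19 = e^(-2πi·19/33)

ω_33^85 = ω_33^19 = -0.8888+0.4582i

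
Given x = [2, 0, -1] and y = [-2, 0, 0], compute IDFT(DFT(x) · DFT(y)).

(x ⊛ y)[n] = Σ(m=0 to 2) x[m] · y[(n-m) mod 3]

Computing each output sample:
(x ⊛ y)[0] = -4
(x ⊛ y)[1] = 0
(x ⊛ y)[2] = 2

x ⊛ y = [-4, 0, 2]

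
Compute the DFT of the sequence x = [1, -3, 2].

X[k] = Σ(n=0 to 2) x[n] · ω_3^(nk)
where ω_3 = e^(-2πi/3)

Computing each X[k]:
X[0] = 0
X[1] = 1.5000+4.3301i
X[2] = 1.5000-4.3301i

X = [0, 1.5000+4.3301i, 1.5000-4.3301i]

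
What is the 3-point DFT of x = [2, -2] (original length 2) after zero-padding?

Original 2-point DFT: [0, 4]
Zero-padded 3-point DFT provides frequency interpolation.

DFT_3([x, 0, ...]) = [0, 3.0000+1.7321i, 3.0000-1.7321i]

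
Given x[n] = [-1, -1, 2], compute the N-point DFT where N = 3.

X[k] = Σ(n=0 to 2) x[n] · ω_3^(nk)
where ω_3 = e^(-2πi/3)

Computing each X[k]:
X[0] = 0
X[1] = -1.5000+2.5981i
X[2] = -1.5000-2.5981i

X = [0, -1.5000+2.5981i, -1.5000-2.5981i]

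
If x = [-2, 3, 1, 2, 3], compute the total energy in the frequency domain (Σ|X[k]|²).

Parseval: Σ|x[n]|² = (1/N)Σ|X[k]|², so Σ|X[k]|² = N·Σ|x[n]|² = 5·27.0000

Σ|X[k]|² = N·Σ|x[n]|² = 5·27.0000 = 135.0000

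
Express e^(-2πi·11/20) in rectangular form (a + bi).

ω_20^11 = e^(-2πi·11/20)
= cos(-2π·11/20) + i·sin(-2π·11/20)
= cos(-22π/20) + i·sin(-22π/20)

ω_20^11 = cos(-22π/20) + i·sin(-22π/20) = -0.9511+0.3090i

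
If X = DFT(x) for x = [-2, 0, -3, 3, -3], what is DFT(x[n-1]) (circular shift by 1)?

Time shift by 1: X_shifted[k] = ω_5^(1k) · X[k]
Shifted x = [-3, -2, 0, -3, 3]

DFT(x[n-1]) = [-5, -0.2639+2.9919i, -4.7361+5.7921i, -4.7361-5.7921i, -0.2639-2.9919i]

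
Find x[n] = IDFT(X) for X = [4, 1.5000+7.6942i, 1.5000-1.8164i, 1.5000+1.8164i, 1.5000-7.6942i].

x[n] = (1/5) Σ(k=0 to 4) X[k] · e^(2πikn/5)

Computing each x[n]:
x[0] = 2
x[1] = -2
x[2] = -2
x[3] = 3
x[4] = 3

x = [2, -2, -2, 3, 3]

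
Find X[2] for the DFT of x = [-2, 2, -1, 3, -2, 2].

X[2] = Σ(n=0 to 5) x[n] · ω_6^(2n) where ω_6 = e^(-2πi/6)
= (-2)·ω_6^0 + (2)·ω_6^2 + (-1)·ω_6^4 + (3)·ω_6^6 + (-2)·ω_6^8 + (2)·ω_6^10

X[2] = 0.5000+0.8660i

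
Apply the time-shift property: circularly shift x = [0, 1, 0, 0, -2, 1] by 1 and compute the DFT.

Time shift by 1: X_shifted[k] = ω_6^(1k) · X[k]
Shifted x = [1, 0, 1, 0, 0, -2]

DFT(x[n-1]) = [0, -0.5000-2.5981i, 1.5000-0.8660i, 4, 1.5000+0.8660i, -0.5000+2.5981i]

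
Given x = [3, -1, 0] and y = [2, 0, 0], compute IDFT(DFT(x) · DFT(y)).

(x ⊛ y)[n] = Σ(m=0 to 2) x[m] · y[(n-m) mod 3]

Computing each output sample:
(x ⊛ y)[0] = 6
(x ⊛ y)[1] = -2
(x ⊛ y)[2] = 0

x ⊛ y = [6, -2, 0]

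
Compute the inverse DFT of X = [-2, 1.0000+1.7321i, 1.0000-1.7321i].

x[n] = (1/3) Σ(k=0 to 2) X[k] · e^(2πikn/3)

Computing each x[n]:
x[0] = 0
x[1] = -2
x[2] = 0

x = [0, -2, 0]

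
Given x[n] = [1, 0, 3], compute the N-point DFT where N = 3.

X[k] = Σ(n=0 to 2) x[n] · ω_3^(nk)
where ω_3 = e^(-2πi/3)

Computing each X[k]:
X[0] = 4
X[1] = -0.5000+2.5981i
X[2] = -0.5000-2.5981i

X = [4, -0.5000+2.5981i, -0.5000-2.5981i]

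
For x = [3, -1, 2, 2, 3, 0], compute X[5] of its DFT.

X[5] = Σ(n=0 to 5) x[n] · ω_6^(5n) where ω_6 = e^(-2πi/6)
= (3)·ω_6^0 + (-1)·ω_6^5 + (2)·ω_6^10 + (2)·ω_6^15 + (3)·ω_6^20 + (0)·ω_6^25

X[5] = -2.0000-1.7321i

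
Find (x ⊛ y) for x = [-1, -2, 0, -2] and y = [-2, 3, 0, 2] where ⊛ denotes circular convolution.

(x ⊛ y)[n] = Σ(m=0 to 3) x[m] · y[(n-m) mod 4]

Computing each output sample:
(x ⊛ y)[0] = -8
(x ⊛ y)[1] = 1
(x ⊛ y)[2] = -10
(x ⊛ y)[3] = 2

x ⊛ y = [-8, 1, -10, 2]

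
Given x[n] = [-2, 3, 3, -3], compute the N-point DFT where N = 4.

X[k] = Σ(n=0 to 3) x[n] · ω_4^(nk)
where ω_4 = e^(-2πi/4)

Computing each X[k]:
X[0] = 1
X[1] = -5-6i
X[2] = 1
X[3] = -5+6i

X = [1, -5-6i, 1, -5+6i]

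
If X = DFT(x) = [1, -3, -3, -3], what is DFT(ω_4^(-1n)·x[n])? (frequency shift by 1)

Modulation property: DFT(ω_4^(-1n)·x[n]) = X[(k-1) mod 4], so circularly shift X by 1 positions.

X[k-1] = [-3, 1, -3, -3]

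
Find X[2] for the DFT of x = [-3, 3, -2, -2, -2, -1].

X[2] = Σ(n=0 to 5) x[n] · ω_6^(2n) where ω_6 = e^(-2πi/6)
= (-3)·ω_6^0 + (3)·ω_6^2 + (-2)·ω_6^4 + (-2)·ω_6^6 + (-2)·ω_6^8 + (-1)·ω_6^10

X[2] = -4.0000-3.4641i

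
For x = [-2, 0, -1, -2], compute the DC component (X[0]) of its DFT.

X[0] = Σ(n=0 to 3) x[n] · ω_4^0 = Σ x[n]
= (-2) + (0) + (-1) + (-2)

X[0] = -5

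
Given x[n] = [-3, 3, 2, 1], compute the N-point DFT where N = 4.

X[k] = Σ(n=0 to 3) x[n] · ω_4^(nk)
where ω_4 = e^(-2πi/4)

Computing each X[k]:
X[0] = 3
X[1] = -5-2i
X[2] = -5
X[3] = -5+2i

X = [3, -5-2i, -5, -5+2i]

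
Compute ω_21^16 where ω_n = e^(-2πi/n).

ω_21^16 = e^(-2πi·16/21)
= cos(-2π·16/21) + i·sin(-2π·16/21)
= cos(-32π/21) + i·sin(-32π/21)

ω_21^16 = cos(-32π/21) + i·sin(-32π/21) = 0.0747+0.9972i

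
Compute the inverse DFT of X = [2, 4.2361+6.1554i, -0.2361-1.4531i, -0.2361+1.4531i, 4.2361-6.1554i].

x[n] = (1/5) Σ(k=0 to 4) X[k] · e^(2πikn/5)

Computing each x[n]:
x[0] = 2
x[1] = -1
x[2] = -3
x[3] = 1
x[4] = 3

x = [2, -1, -3, 1, 3]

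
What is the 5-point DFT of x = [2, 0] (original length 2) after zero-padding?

Original 2-point DFT: [2, 2]
Zero-padded 5-point DFT provides frequency interpolation.

DFT_5([x, 0, ...]) = [2, 2, 2, 2, 2]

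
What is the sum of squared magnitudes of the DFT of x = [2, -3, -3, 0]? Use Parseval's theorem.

Parseval: Σ|x[n]|² = (1/N)Σ|X[k]|², so Σ|X[k]|² = N·Σ|x[n]|² = 4·22.0000

Σ|X[k]|² = N·Σ|x[n]|² = 4·22.0000 = 88.0000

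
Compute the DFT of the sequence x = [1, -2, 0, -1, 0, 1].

X[k] = Σ(n=0 to 5) x[n] · ω_6^(nk)
where ω_6 = e^(-2πi/6)

Computing each X[k]:
X[0] = -1
X[1] = 1.5000+2.5981i
X[2] = 0.5000+2.5981i
X[3] = 3
X[4] = 0.5000-2.5981i
X[5] = 1.5000-2.5981i

X = [-1, 1.5000+2.5981i, 0.5000+2.5981i, 3, 0.5000-2.5981i, 1.5000-2.5981i]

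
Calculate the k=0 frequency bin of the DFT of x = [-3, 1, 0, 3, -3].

X[0] = Σ(n=0 to 4) x[n] · ω_5^0 = Σ x[n]
= (-3) + (1) + (0) + (3) + (-3)

X[0] = -2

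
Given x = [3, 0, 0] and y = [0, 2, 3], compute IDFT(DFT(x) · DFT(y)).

(x ⊛ y)[n] = Σ(m=0 to 2) x[m] · y[(n-m) mod 3]

Computing each output sample:
(x ⊛ y)[0] = 0
(x ⊛ y)[1] = 6
(x ⊛ y)[2] = 9

x ⊛ y = [0, 6, 9]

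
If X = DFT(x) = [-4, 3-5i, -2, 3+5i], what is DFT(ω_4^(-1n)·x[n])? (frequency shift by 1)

Modulation property: DFT(ω_4^(-1n)·x[n]) = X[(k-1) mod 4], so circularly shift X by 1 positions.

X[k-1] = [3+5i, -4, 3-5i, -2]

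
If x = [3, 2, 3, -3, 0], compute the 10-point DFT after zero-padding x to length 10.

Original 5-point DFT: [5, 3.6180-5.4288i, 1.3820+4.5308i, 1.3820-4.5308i, 3.6180+5.4288i]
Zero-padded 10-point DFT provides frequency interpolation.

DFT_10([x, 0, ...]) = [5, 6.4721-1.1756i, 3.6180-5.4288i, -2.4721-1.9021i, 1.3820+4.5308i, 7, 1.3820-4.5308i, -2.4721+1.9021i, 3.6180+5.4288i, 6.4721+1.1756i]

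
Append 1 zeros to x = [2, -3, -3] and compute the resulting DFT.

Original 3-point DFT: [-4, 5, 5]
Zero-padded 4-point DFT provides frequency interpolation.

DFT_4([x, 0, ...]) = [-4, 5+3i, 2, 5-3i]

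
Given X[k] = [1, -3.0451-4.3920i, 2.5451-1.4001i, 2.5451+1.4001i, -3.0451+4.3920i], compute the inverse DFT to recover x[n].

x[n] = (1/5) Σ(k=0 to 4) X[k] · e^(2πikn/5)

Computing each x[n]:
x[0] = 0
x[1] = 1
x[2] = 2
x[3] = 1
x[4] = -3

x = [0, 1, 2, 1, -3]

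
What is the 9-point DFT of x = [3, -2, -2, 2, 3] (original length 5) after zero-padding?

Original 5-point DFT: [4, 3.3090+7.1064i, 2.1910-0.8653i, 2.1910+0.8653i, 3.3090-7.1064i]
Zero-padded 9-point DFT provides frequency interpolation.

DFT_9([x, 0, ...]) = [4, -2.6985+0.4971i, 5.8302+6.3141i, 5.5000-2.5981i, 2.8682+0.6208i, 2.8682-0.6208i, 5.5000+2.5981i, 5.8302-6.3141i, -2.6985-0.4971i]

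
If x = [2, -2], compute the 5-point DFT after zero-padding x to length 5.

Original 2-point DFT: [0, 4]
Zero-padded 5-point DFT provides frequency interpolation.

DFT_5([x, 0, ...]) = [0, 1.3820+1.9021i, 3.6180+1.1756i, 3.6180-1.1756i, 1.3820-1.9021i]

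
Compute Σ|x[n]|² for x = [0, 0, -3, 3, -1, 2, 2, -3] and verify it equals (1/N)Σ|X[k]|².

Time domain:
Σ|x[n]|² = |0|² + |0|² + |-3|² + |3|² + |-1|² + |2|² + |2|² + |-3|² = 36.0000

Frequency domain:
(1/8)Σ|X[k]|² = (1/8)(|0|² + |-4.6569+2.1716i|² + |-2i|² + |6.6569-7.8284i|² + |-4|² + |6.6569+7.8284i|² + |2i|² + |-4.6569-2.1716i|²) = (1/8)·288.0000 = 36.0000

Both sides agree, confirming Parseval's theorem.

Σ|x[n]|² = (1/N)Σ|X[k]|² = 36.0000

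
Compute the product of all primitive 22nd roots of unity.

The primitive 22nd roots of unity are ω_22^k for k coprime to 22: k ∈ {1, 3, 5, 7, 9, 13, 15, 17, 19, 21}
Their product equals the constant term of the cyclotomic polynomial Φ_22(x) up to sign.
For n ≥ 3, the product of all primitive nth roots of unity is 1. (For n=1 it is 1; for n=2 it is -1.)

1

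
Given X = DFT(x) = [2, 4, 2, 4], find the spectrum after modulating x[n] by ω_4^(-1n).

Modulation property: DFT(ω_4^(-1n)·x[n]) = X[(k-1) mod 4], so circularly shift X by 1 positions.

X[k-1] = [4, 2, 4, 2]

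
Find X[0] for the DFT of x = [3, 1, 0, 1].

X[0] = Σ(n=0 to 3) x[n] · ω_4^0 = Σ x[n]
= (3) + (1) + (0) + (1)

X[0] = 5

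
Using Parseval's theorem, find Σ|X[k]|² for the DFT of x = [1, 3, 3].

Parseval: Σ|x[n]|² = (1/N)Σ|X[k]|², so Σ|X[k]|² = N·Σ|x[n]|² = 3·19.0000

Σ|X[k]|² = N·Σ|x[n]|² = 3·19.0000 = 57.0000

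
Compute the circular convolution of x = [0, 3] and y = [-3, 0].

(x ⊛ y)[n] = Σ(m=0 to 1) x[m] · y[(n-m) mod 2]

Computing each output sample:
(x ⊛ y)[0] = 0
(x ⊛ y)[1] = -9

x ⊛ y = [0, -9]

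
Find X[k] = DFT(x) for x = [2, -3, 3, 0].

X[k] = Σ(n=0 to 3) x[n] · ω_4^(nk)
where ω_4 = e^(-2πi/4)

Computing each X[k]:
X[0] = 2
X[1] = -1+3i
X[2] = 8
X[3] = -1-3i

X = [2, -1+3i, 8, -1-3i]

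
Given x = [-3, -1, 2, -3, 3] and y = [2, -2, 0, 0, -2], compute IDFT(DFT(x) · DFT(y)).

(x ⊛ y)[n] = Σ(m=0 to 4) x[m] · y[(n-m) mod 5]

Computing each output sample:
(x ⊛ y)[0] = -10
(x ⊛ y)[1] = 0
(x ⊛ y)[2] = 12
(x ⊛ y)[3] = -16
(x ⊛ y)[4] = 18

x ⊛ y = [-10, 0, 12, -16, 18]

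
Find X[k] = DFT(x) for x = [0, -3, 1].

X[k] = Σ(n=0 to 2) x[n] · ω_3^(nk)
where ω_3 = e^(-2πi/3)

Computing each X[k]:
X[0] = -2
X[1] = 1.0000+3.4641i
X[2] = 1.0000-3.4641i

X = [-2, 1.0000+3.4641i, 1.0000-3.4641i]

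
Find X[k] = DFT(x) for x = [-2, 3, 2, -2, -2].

X[k] = Σ(n=0 to 4) x[n] · ω_5^(nk)
where ω_5 = e^(-2πi/5)

Computing each X[k]:
X[0] = -1
X[1] = -1.6910-7.1064i
X[2] = -2.8090+0.8653i
X[3] = -2.8090-0.8653i
X[4] = -1.6910+7.1064i

X = [-1, -1.6910-7.1064i, -2.8090+0.8653i, -2.8090-0.8653i, -1.6910+7.1064i]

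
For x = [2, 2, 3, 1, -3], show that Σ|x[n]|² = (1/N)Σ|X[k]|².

Time domain:
Σ|x[n]|² = |2|² + |2|² + |3|² + |1|² + |-3|² = 27.0000

Frequency domain:
(1/5)Σ|X[k]|² = (1/5)(|5|² + |-1.5451-5.9309i|² + |4.0451-1.0368i|² + |4.0451+1.0368i|² + |-1.5451+5.9309i|²) = (1/5)·135.0000 = 27.0000

Both sides agree, confirming Parseval's theorem.

Σ|x[n]|² = (1/N)Σ|X[k]|² = 27.0000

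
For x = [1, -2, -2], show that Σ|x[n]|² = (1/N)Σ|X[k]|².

Time domain:
Σ|x[n]|² = |1|² + |-2|² + |-2|² = 9.0000

Frequency domain:
(1/3)Σ|X[k]|² = (1/3)(|-3|² + |3|² + |3|²) = (1/3)·27.0000 = 9.0000

Both sides agree, confirming Parseval's theorem.

Σ|x[n]|² = (1/N)Σ|X[k]|² = 9.0000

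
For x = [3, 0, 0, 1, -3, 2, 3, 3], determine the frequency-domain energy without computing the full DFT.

Parseval: Σ|x[n]|² = (1/N)Σ|X[k]|², so Σ|X[k]|² = N·Σ|x[n]|² = 8·41.0000

Σ|X[k]|² = N·Σ|x[n]|² = 8·41.0000 = 328.0000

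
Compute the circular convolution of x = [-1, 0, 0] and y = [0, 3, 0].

(x ⊛ y)[n] = Σ(m=0 to 2) x[m] · y[(n-m) mod 3]

Computing each output sample:
(x ⊛ y)[0] = 0
(x ⊛ y)[1] = -3
(x ⊛ y)[2] = 0

x ⊛ y = [0, -3, 0]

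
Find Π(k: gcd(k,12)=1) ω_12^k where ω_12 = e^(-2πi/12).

The primitive 12th roots of unity are ω_12^k for k coprime to 12: k ∈ {1, 5, 7, 11}
Their product equals the constant term of the cyclotomic polynomial Φ_12(x) up to sign.
For n ≥ 3, the product of all primitive nth roots of unity is 1. (For n=1 it is 1; for n=2 it is -1.)

1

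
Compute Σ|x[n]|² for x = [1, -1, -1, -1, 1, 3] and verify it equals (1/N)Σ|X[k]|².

Time domain:
Σ|x[n]|² = |1|² + |-1|² + |-1|² + |-1|² + |1|² + |3|² = 14.0000

Frequency domain:
(1/6)Σ|X[k]|² = (1/6)(|2|² + |3.0000+5.1962i|² + |-1.0000+1.7321i|² + |0|² + |-1.0000-1.7321i|² + |3.0000-5.1962i|²) = (1/6)·84.0000 = 14.0000

Both sides agree, confirming Parseval's theorem.

Σ|x[n]|² = (1/N)Σ|X[k]|² = 14.0000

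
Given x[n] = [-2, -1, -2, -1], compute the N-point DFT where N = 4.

X[k] = Σ(n=0 to 3) x[n] · ω_4^(nk)
where ω_4 = e^(-2πi/4)

Computing each X[k]:
X[0] = -6
X[1] = 0
X[2] = -2
X[3] = 0

X = [-6, 0, -2, 0]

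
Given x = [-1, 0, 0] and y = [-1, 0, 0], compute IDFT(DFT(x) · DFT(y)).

(x ⊛ y)[n] = Σ(m=0 to 2) x[m] · y[(n-m) mod 3]

Computing each output sample:
(x ⊛ y)[0] = 1
(x ⊛ y)[1] = 0
(x ⊛ y)[2] = 0

x ⊛ y = [1, 0, 0]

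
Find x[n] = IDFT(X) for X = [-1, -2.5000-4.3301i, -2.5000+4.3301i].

x[n] = (1/3) Σ(k=0 to 2) X[k] · e^(2πikn/3)

Computing each x[n]:
x[0] = -2
x[1] = 3
x[2] = -2

x = [-2, 3, -2]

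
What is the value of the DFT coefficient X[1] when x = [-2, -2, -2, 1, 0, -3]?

X[1] = Σ(n=0 to 5) x[n] · ω_6^(1n) where ω_6 = e^(-2πi/6)
= (-2)·ω_6^0 + (-2)·ω_6^1 + (-2)·ω_6^2 + (1)·ω_6^3 + (0)·ω_6^4 + (-3)·ω_6^5

X[1] = -4.5000+0.8660i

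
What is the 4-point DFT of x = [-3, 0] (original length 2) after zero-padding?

Original 2-point DFT: [-3, -3]
Zero-padded 4-point DFT provides frequency interpolation.

DFT_4([x, 0, ...]) = [-3, -3, -3, -3]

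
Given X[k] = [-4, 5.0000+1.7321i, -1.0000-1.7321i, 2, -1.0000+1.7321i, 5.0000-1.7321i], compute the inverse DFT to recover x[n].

x[n] = (1/6) Σ(k=0 to 5) X[k] · e^(2πikn/6)

Computing each x[n]:
x[0] = 1
x[1] = 0
x[2] = -2
x[3] = -3
x[4] = 0
x[5] = 0

x = [1, 0, -2, -3, 0, 0]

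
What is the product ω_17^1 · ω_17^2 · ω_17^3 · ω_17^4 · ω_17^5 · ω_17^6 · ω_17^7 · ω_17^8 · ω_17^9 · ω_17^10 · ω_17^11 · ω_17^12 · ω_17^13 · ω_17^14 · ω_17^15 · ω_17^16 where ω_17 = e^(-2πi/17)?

The primitive 17th roots of unity are ω_17^k for k coprime to 17: k ∈ {1, 2, 3, 4, 5, 6, 7, 8, 9, 10, 11, 12, 13, 14, 15, 16}
Their product equals the constant term of the cyclotomic polynomial Φ_17(x) up to sign.
For n ≥ 3, the product of all primitive nth roots of unity is 1. (For n=1 it is 1; for n=2 it is -1.)

1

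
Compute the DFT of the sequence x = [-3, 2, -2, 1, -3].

X[k] = Σ(n=0 to 4) x[n] · ω_5^(nk)
where ω_5 = e^(-2πi/5)

Computing each X[k]:
X[0] = -5
X[1] = -2.5000-2.9919i
X[2] = -2.5000-5.7921i
X[3] = -2.5000+5.7921i
X[4] = -2.5000+2.9919i

X = [-5, -2.5000-2.9919i, -2.5000-5.7921i, -2.5000+5.7921i, -2.5000+2.9919i]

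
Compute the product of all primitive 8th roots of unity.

The primitive 8th roots of unity are ω_8^k for k coprime to 8: k ∈ {1, 3, 5, 7}
Their product equals the constant term of the cyclotomic polynomial Φ_8(x) up to sign.
For n ≥ 3, the product of all primitive nth roots of unity is 1. (For n=1 it is 1; for n=2 it is -1.)

1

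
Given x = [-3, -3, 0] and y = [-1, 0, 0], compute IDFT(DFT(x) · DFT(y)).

(x ⊛ y)[n] = Σ(m=0 to 2) x[m] · y[(n-m) mod 3]

Computing each output sample:
(x ⊛ y)[0] = 3
(x ⊛ y)[1] = 3
(x ⊛ y)[2] = 0

x ⊛ y = [3, 3, 0]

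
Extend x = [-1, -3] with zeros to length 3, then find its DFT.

Original 2-point DFT: [-4, 2]
Zero-padded 3-point DFT provides frequency interpolation.

DFT_3([x, 0, ...]) = [-4, 0.5000+2.5981i, 0.5000-2.5981i]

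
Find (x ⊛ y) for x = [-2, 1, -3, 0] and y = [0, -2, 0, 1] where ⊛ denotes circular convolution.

(x ⊛ y)[n] = Σ(m=0 to 3) x[m] · y[(n-m) mod 4]

Computing each output sample:
(x ⊛ y)[0] = 1
(x ⊛ y)[1] = 1
(x ⊛ y)[2] = -2
(x ⊛ y)[3] = 4

x ⊛ y = [1, 1, -2, 4]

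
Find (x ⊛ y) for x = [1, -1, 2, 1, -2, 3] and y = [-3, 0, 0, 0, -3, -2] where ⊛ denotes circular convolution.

(x ⊛ y)[n] = Σ(m=0 to 5) x[m] · y[(n-m) mod 6]

Computing each output sample:
(x ⊛ y)[0] = -7
(x ⊛ y)[1] = -4
(x ⊛ y)[2] = -2
(x ⊛ y)[3] = -8
(x ⊛ y)[4] = -3
(x ⊛ y)[5] = -8

x ⊛ y = [-7, -4, -2, -8, -3, -8]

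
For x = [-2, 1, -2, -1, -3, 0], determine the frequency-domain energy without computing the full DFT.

Parseval: Σ|x[n]|² = (1/N)Σ|X[k]|², so Σ|X[k]|² = N·Σ|x[n]|² = 6·19.0000

Σ|X[k]|² = N·Σ|x[n]|² = 6·19.0000 = 114.0000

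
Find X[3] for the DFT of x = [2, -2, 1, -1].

X[3] = Σ(n=0 to 3) x[n] · ω_4^(3n) where ω_4 = e^(-2πi/4)
= (2)·ω_4^0 + (-2)·ω_4^3 + (1)·ω_4^6 + (-1)·ω_4^9

X[3] = 1-1i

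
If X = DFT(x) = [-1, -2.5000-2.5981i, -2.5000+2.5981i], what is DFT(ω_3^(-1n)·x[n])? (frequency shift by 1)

Modulation property: DFT(ω_3^(-1n)·x[n]) = X[(k-1) mod 3], so circularly shift X by 1 positions.

X[k-1] = [-2.5000+2.5981i, -1, -2.5000-2.5981i]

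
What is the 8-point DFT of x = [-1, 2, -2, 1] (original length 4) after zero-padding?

Original 4-point DFT: [0, 1-1i, -6, 1+1i]
Zero-padded 8-point DFT provides frequency interpolation.

DFT_8([x, 0, ...]) = [0, -0.2929-0.1213i, 1-1i, -1.7071-4.1213i, -6, -1.7071+4.1213i, 1+1i, -0.2929+0.1213i]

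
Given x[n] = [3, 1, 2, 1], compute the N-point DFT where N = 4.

X[k] = Σ(n=0 to 3) x[n] · ω_4^(nk)
where ω_4 = e^(-2πi/4)

Computing each X[k]:
X[0] = 7
X[1] = 1
X[2] = 3
X[3] = 1

X = [7, 1, 3, 1]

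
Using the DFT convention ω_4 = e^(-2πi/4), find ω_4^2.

ω_4^2 = e^(-2πi·2/4)
= cos(-2π·2/4) + i·sin(-2π·2/4)
= cos(-4π/4) + i·sin(-4π/4)

ω_4^2 = cos(-4π/4) + i·sin(-4π/4) = -1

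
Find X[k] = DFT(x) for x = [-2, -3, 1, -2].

X[k] = Σ(n=0 to 3) x[n] · ω_4^(nk)
where ω_4 = e^(-2πi/4)

Computing each X[k]:
X[0] = -6
X[1] = -3+1i
X[2] = 4
X[3] = -3-1i

X = [-6, -3+1i, 4, -3-1i]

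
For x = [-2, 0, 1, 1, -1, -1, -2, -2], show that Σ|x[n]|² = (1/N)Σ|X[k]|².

Time domain:
Σ|x[n]|² = |-2|² + |0|² + |1|² + |1|² + |-1|² + |-1|² + |-2|² + |-2|² = 16.0000

Frequency domain:
(1/8)Σ|X[k]|² = (1/8)(|-6|² + |-2.4142-5.8284i|² + |-2|² + |0.4142+0.1716i|² + |-2|² + |0.4142-0.1716i|² + |-2|² + |-2.4142+5.8284i|²) = (1/8)·128.0000 = 16.0000

Both sides agree, confirming Parseval's theorem.

Σ|x[n]|² = (1/N)Σ|X[k]|² = 16.0000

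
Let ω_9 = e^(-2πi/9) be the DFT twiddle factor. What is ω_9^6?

ω_9^6 = e^(-2πi·6/9)
= cos(-2π·6/9) + i·sin(-2π·6/9)
= cos(-12π/9) + i·sin(-12π/9)

ω_9^6 = cos(-12π/9) + i·sin(-12π/9) = -0.5000+0.8660i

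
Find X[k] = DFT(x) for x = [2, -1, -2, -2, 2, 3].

X[k] = Σ(n=0 to 5) x[n] · ω_6^(nk)
where ω_6 = e^(-2πi/6)

Computing each X[k]:
X[0] = 2
X[1] = 5.0000+6.9282i
X[2] = -1
X[3] = 2
X[4] = -1
X[5] = 5.0000-6.9282i

X = [2, 5.0000+6.9282i, -1, 2, -1, 5.0000-6.9282i]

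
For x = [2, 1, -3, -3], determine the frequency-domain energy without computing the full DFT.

Parseval: Σ|x[n]|² = (1/N)Σ|X[k]|², so Σ|X[k]|² = N·Σ|x[n]|² = 4·23.0000

Σ|X[k]|² = N·Σ|x[n]|² = 4·23.0000 = 92.0000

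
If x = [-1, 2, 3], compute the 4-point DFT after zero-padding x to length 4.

Original 3-point DFT: [4, -3.5000+0.8660i, -3.5000-0.8660i]
Zero-padded 4-point DFT provides frequency interpolation.

DFT_4([x, 0, ...]) = [4, -4-2i, 0, -4+2i]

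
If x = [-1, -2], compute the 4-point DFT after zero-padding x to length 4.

Original 2-point DFT: [-3, 1]
Zero-padded 4-point DFT provides frequency interpolation.

DFT_4([x, 0, ...]) = [-3, -1+2i, 1, -1-2i]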